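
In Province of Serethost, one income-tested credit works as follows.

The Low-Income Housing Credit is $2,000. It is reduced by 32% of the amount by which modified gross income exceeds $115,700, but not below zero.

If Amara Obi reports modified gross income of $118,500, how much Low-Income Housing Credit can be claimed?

$1,104

Low-Income Housing Credit: 32% of the $2,800 excess over $115,700 is $896; credit = $2,000 − $896 = $1,104.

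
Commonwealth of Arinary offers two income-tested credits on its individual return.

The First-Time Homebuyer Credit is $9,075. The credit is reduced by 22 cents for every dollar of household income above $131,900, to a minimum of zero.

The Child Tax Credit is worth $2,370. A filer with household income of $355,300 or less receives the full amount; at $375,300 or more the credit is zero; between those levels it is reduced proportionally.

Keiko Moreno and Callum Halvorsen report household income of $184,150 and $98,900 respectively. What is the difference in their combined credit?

$9,075

Keiko ($184,150): First-Time Homebuyer Credit: 22% of the $52,250 excess over $131,900 is $11,495 ≥ base, so the credit is $0. Child Tax Credit: $184,150 is at or below the $355,300 threshold, so the full $2,370 applies. total $0 + $2,370 = $2,370
Callum ($98,900): First-Time Homebuyer Credit: $98,900 is at or below the $131,900 threshold, so the full $9,075 applies. Child Tax Credit: $98,900 is at or below the $355,300 threshold, so the full $2,370 applies. total $9,075 + $2,370 = $11,445
Difference: |$2,370 − $11,445| = $9,075.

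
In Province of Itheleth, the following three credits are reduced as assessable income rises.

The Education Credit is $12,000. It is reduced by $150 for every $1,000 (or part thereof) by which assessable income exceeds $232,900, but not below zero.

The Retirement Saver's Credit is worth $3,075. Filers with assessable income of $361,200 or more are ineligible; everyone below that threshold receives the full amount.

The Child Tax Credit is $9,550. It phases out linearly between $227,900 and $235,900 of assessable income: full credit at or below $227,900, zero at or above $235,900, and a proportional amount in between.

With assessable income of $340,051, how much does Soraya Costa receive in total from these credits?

Education Credit: income exceeds $232,900 by $107,151 → 108 increments × $150 = $16,200 ≥ base, so the credit is $0.
Retirement Saver's Credit: $340,051 is below the $361,200 cutoff, so the full $3,075 applies.
Child Tax Credit: $340,051 is at or above $235,900, so the credit is $0.
Total: $0 + $3,075 + $0 = $3,075.

$3,075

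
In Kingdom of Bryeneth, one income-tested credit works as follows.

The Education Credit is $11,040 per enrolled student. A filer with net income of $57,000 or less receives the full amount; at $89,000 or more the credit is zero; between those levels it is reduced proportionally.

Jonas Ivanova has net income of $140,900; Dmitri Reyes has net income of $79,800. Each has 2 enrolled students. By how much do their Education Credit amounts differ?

Jonas ($140,900): Education Credit: base = 2 × $11,040 = $22,080. $140,900 is at or above $89,000, so the credit is $0.
Dmitri ($79,800): Education Credit: base = 2 × $11,040 = $22,080. $79,800 is $22,800 into a $32,000 phase-out range, leaving 9,200/32,000 of the credit: $22,080 × 9,200/32,000 = $6,348.
Difference: |$0 − $6,348| = $6,348.

$6,348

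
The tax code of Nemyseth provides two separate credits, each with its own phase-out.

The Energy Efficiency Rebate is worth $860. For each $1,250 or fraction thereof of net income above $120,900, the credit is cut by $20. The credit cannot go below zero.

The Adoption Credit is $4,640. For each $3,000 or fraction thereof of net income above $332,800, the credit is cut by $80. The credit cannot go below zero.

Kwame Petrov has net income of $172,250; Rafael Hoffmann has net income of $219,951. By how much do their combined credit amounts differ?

Kwame ($172,250): Energy Efficiency Rebate: income exceeds $120,900 by $51,350, which is 42 full-or-partial $1,250 increments; reduction = 42 × $20 = $840, leaving $20. Adoption Credit: $172,250 is at or below the $332,800 threshold, so the full $4,640 applies. total $20 + $4,640 = $4,660
Rafael ($219,951): Energy Efficiency Rebate: income exceeds $120,900 by $99,051 → 80 increments × $20 = $1,600 ≥ base, so the credit is $0. Adoption Credit: $219,951 is at or below the $332,800 threshold, so the full $4,640 applies. total $0 + $4,640 = $4,640
Difference: |$4,660 − $4,640| = $20.

$20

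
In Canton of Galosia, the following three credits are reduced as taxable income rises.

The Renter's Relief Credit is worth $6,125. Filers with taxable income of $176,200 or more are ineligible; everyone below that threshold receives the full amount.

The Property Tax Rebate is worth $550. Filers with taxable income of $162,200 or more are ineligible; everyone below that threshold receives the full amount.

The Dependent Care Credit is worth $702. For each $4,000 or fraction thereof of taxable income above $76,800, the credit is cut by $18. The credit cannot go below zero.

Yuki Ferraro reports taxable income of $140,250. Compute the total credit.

$7,089

Renter's Relief Credit: $140,250 is below the $176,200 cutoff, so the full $6,125 applies.
Property Tax Rebate: $140,250 is below the $162,200 cutoff, so the full $550 applies.
Dependent Care Credit: income exceeds $76,800 by $63,450, which is 16 full-or-partial $4,000 increments; reduction = 16 × $18 = $288, leaving $414.
Total: $6,125 + $550 + $414 = $7,089.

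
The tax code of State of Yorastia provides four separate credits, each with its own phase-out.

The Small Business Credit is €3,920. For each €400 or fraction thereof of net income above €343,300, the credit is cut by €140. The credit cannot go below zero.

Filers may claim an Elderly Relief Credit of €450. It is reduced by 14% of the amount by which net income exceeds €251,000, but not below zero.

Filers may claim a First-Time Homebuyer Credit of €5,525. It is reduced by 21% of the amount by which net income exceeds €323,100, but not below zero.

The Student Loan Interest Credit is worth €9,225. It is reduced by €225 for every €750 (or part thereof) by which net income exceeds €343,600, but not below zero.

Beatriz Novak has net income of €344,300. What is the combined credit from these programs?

€13,573

Small Business Credit: income exceeds €343,300 by €1,000, which is 3 full-or-partial €400 increments; reduction = 3 × €140 = €420, leaving €3,500.
Elderly Relief Credit: 14% of the €93,300 excess over €251,000 is €13,062 ≥ base, so the credit is €0.
First-Time Homebuyer Credit: 21% of the €21,200 excess over €323,100 is €4,452; credit = €5,525 − €4,452 = €1,073.
Student Loan Interest Credit: income exceeds €343,600 by €700, which is 1 full-or-partial €750 increment; reduction = 1 × €225 = €225, leaving €9,000.
Total: €3,500 + €0 + €1,073 + €9,000 = €13,573.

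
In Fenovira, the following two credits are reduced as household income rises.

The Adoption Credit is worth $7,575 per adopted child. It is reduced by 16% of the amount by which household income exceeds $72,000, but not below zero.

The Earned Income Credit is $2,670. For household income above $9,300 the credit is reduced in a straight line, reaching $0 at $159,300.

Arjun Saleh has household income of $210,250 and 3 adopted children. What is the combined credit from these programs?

Adoption Credit: base = 3 × $7,575 = $22,725. 16% of the $138,250 excess over $72,000 is $22,120; credit = $22,725 − $22,120 = $605.
Earned Income Credit: $210,250 is at or above $159,300, so the credit is $0.
Total: $605 + $0 = $605.

$605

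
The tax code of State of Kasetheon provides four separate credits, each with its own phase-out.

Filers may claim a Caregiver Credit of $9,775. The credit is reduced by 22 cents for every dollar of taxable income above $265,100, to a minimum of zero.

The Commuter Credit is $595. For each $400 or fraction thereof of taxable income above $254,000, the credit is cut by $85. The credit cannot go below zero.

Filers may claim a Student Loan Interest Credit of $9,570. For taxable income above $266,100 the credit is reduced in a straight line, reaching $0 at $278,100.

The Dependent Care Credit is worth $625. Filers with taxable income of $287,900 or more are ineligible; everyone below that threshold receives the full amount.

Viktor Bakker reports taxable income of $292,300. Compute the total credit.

$3,791

Caregiver Credit: 22% of the $27,200 excess over $265,100 is $5,984; credit = $9,775 − $5,984 = $3,791.
Commuter Credit: income exceeds $254,000 by $38,300 → 96 increments × $85 = $8,160 ≥ base, so the credit is $0.
Student Loan Interest Credit: $292,300 is at or above $278,100, so the credit is $0.
Dependent Care Credit: $292,300 meets or exceeds the $287,900 cutoff, so the credit is $0.
Total: $3,791 + $0 + $0 + $0 = $3,791.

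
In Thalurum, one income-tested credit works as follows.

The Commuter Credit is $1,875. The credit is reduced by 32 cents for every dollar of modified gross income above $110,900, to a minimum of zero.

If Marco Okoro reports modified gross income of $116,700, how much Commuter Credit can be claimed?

Commuter Credit: 32% of the $5,800 excess over $110,900 is $1,856; credit = $1,875 − $1,856 = $19.

$19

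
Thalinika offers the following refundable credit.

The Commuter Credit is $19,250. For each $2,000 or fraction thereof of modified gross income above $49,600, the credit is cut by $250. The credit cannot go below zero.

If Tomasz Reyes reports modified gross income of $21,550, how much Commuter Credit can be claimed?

$19,250

Commuter Credit: $21,550 is at or below the $49,600 threshold, so the full $19,250 applies.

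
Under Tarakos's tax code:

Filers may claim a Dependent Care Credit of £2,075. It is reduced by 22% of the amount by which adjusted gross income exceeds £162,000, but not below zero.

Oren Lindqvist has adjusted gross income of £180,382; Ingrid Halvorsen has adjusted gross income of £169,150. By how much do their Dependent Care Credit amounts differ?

Oren (£180,382): Dependent Care Credit: 22% of the £18,382 excess over £162,000 is £4,044.04 ≥ base, so the credit is £0.
Ingrid (£169,150): Dependent Care Credit: 22% of the £7,150 excess over £162,000 is £1,573; credit = £2,075 − £1,573 = £502.
Difference: |£0 − £502| = £502.

£502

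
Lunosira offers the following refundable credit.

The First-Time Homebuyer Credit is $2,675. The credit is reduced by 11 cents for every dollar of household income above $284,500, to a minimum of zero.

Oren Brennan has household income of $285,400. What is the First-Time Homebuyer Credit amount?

$2,576

First-Time Homebuyer Credit: 11% of the $900 excess over $284,500 is $99; credit = $2,675 − $99 = $2,576.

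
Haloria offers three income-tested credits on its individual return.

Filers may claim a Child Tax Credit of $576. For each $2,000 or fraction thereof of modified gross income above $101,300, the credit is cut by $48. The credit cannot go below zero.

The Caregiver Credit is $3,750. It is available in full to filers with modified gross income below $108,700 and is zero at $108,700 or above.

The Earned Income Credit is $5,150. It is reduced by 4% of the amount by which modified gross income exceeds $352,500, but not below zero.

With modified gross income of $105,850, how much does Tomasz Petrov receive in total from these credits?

$9,332

Child Tax Credit: income exceeds $101,300 by $4,550, which is 3 full-or-partial $2,000 increments; reduction = 3 × $48 = $144, leaving $432.
Caregiver Credit: $105,850 is below the $108,700 cutoff, so the full $3,750 applies.
Earned Income Credit: $105,850 is at or below the $352,500 threshold, so the full $5,150 applies.
Total: $432 + $3,750 + $5,150 = $9,332.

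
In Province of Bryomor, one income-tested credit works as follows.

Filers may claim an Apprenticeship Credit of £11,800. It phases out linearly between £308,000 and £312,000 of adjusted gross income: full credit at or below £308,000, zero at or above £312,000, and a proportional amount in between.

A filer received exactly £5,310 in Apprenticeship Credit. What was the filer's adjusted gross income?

£5,310 is 5,310/11,800 of the full £11,800, so 6,490/11,800 of the £4,000 range has been used: income = £308,000 + £4,000 × 6,490/11,800 = £310,200.

£310,200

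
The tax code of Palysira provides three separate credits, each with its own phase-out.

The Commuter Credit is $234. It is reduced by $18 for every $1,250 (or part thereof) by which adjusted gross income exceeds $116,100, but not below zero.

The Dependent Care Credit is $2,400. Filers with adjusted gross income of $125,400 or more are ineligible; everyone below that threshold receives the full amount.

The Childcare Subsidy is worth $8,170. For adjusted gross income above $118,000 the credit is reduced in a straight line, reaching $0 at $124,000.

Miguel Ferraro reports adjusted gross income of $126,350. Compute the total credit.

Commuter Credit: income exceeds $116,100 by $10,250, which is 9 full-or-partial $1,250 increments; reduction = 9 × $18 = $162, leaving $72.
Dependent Care Credit: $126,350 meets or exceeds the $125,400 cutoff, so the credit is $0.
Childcare Subsidy: $126,350 is at or above $124,000, so the credit is $0.
Total: $72 + $0 + $0 = $72.

$72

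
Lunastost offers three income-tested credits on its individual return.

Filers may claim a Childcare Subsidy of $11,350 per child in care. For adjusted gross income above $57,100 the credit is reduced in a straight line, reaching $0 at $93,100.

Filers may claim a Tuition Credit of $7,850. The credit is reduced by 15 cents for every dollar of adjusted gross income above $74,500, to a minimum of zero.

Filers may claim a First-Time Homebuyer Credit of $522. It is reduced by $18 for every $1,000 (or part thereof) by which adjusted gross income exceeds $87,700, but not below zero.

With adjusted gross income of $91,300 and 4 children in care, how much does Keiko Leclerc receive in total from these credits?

$8,050

Childcare Subsidy: base = 4 × $11,350 = $45,400. $91,300 is $34,200 into a $36,000 phase-out range, leaving 1,800/36,000 of the credit: $45,400 × 1,800/36,000 = $2,270.
Tuition Credit: 15% of the $16,800 excess over $74,500 is $2,520; credit = $7,850 − $2,520 = $5,330.
First-Time Homebuyer Credit: income exceeds $87,700 by $3,600, which is 4 full-or-partial $1,000 increments; reduction = 4 × $18 = $72, leaving $450.
Total: $2,270 + $5,330 + $450 = $8,050.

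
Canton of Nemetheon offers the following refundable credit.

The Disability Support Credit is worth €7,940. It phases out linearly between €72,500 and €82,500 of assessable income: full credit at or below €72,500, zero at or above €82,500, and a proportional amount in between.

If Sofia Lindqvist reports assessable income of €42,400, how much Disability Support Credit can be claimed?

Disability Support Credit: €42,400 is at or below the €72,500 threshold, so the full €7,940 applies.

€7,940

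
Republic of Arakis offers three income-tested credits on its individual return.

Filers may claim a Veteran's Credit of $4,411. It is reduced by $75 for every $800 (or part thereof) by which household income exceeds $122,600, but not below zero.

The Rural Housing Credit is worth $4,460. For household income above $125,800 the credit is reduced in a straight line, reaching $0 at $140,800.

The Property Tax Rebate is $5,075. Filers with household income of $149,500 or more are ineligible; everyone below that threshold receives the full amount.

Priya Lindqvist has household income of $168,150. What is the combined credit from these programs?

Veteran's Credit: income exceeds $122,600 by $45,550, which is 57 full-or-partial $800 increments; reduction = 57 × $75 = $4,275, leaving $136.
Rural Housing Credit: $168,150 is at or above $140,800, so the credit is $0.
Property Tax Rebate: $168,150 meets or exceeds the $149,500 cutoff, so the credit is $0.
Total: $136 + $0 + $0 = $136.

$136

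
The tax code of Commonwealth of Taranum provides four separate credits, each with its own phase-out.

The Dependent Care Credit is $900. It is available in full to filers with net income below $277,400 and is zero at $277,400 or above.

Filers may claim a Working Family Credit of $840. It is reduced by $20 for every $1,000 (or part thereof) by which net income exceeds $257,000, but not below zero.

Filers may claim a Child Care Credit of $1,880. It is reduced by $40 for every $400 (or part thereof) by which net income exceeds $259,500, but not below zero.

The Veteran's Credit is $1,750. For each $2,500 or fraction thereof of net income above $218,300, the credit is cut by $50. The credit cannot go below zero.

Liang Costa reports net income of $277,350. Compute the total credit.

Dependent Care Credit: $277,350 is below the $277,400 cutoff, so the full $900 applies.
Working Family Credit: income exceeds $257,000 by $20,350, which is 21 full-or-partial $1,000 increments; reduction = 21 × $20 = $420, leaving $420.
Child Care Credit: income exceeds $259,500 by $17,850, which is 45 full-or-partial $400 increments; reduction = 45 × $40 = $1,800, leaving $80.
Veteran's Credit: income exceeds $218,300 by $59,050, which is 24 full-or-partial $2,500 increments; reduction = 24 × $50 = $1,200, leaving $550.
Total: $900 + $420 + $80 + $550 = $1,950.

$1,950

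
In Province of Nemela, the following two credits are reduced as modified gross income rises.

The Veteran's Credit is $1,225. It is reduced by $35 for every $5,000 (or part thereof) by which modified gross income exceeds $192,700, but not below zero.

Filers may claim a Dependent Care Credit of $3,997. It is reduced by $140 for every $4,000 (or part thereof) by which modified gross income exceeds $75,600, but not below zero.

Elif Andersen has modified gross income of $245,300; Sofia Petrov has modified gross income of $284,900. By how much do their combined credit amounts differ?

Elif ($245,300): Veteran's Credit: income exceeds $192,700 by $52,600, which is 11 full-or-partial $5,000 increments; reduction = 11 × $35 = $385, leaving $840. Dependent Care Credit: income exceeds $75,600 by $169,700 → 43 increments × $140 = $6,020 ≥ base, so the credit is $0. total $840 + $0 = $840
Sofia ($284,900): Veteran's Credit: income exceeds $192,700 by $92,200, which is 19 full-or-partial $5,000 increments; reduction = 19 × $35 = $665, leaving $560. Dependent Care Credit: income exceeds $75,600 by $209,300 → 53 increments × $140 = $7,420 ≥ base, so the credit is $0. total $560 + $0 = $560
Difference: |$840 − $560| = $280.

$280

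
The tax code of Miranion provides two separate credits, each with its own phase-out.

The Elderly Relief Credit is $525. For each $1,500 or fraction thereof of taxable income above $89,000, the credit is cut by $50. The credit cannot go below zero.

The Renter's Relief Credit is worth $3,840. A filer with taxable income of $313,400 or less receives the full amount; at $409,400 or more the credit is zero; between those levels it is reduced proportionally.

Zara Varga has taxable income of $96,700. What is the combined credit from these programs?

$4,065

Elderly Relief Credit: income exceeds $89,000 by $7,700, which is 6 full-or-partial $1,500 increments; reduction = 6 × $50 = $300, leaving $225.
Renter's Relief Credit: $96,700 is at or below the $313,400 threshold, so the full $3,840 applies.
Total: $225 + $3,840 = $4,065.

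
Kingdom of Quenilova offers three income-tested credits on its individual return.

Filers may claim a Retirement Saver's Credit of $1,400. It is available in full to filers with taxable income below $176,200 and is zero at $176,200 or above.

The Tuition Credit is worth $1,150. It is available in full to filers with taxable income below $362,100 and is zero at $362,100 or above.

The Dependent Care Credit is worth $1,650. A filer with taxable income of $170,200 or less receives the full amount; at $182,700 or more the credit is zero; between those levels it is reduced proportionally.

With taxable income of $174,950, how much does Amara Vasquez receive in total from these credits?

$3,573

Retirement Saver's Credit: $174,950 is below the $176,200 cutoff, so the full $1,400 applies.
Tuition Credit: $174,950 is below the $362,100 cutoff, so the full $1,150 applies.
Dependent Care Credit: $174,950 is $4,750 into a $12,500 phase-out range, leaving 7,750/12,500 of the credit: $1,650 × 7,750/12,500 = $1,023.
Total: $1,400 + $1,150 + $1,023 = $3,573.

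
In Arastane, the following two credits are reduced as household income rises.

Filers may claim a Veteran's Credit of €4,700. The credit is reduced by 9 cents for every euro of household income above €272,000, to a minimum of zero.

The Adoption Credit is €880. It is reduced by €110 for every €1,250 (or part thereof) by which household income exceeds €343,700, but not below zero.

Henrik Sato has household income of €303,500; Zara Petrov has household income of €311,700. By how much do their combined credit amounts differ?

€738

Henrik (€303,500): Veteran's Credit: 9% of the €31,500 excess over €272,000 is €2,835; credit = €4,700 − €2,835 = €1,865. Adoption Credit: €303,500 is at or below the €343,700 threshold, so the full €880 applies. total €1,865 + €880 = €2,745
Zara (€311,700): Veteran's Credit: 9% of the €39,700 excess over €272,000 is €3,573; credit = €4,700 − €3,573 = €1,127. Adoption Credit: €311,700 is at or below the €343,700 threshold, so the full €880 applies. total €1,127 + €880 = €2,007
Difference: |€2,745 − €2,007| = €738.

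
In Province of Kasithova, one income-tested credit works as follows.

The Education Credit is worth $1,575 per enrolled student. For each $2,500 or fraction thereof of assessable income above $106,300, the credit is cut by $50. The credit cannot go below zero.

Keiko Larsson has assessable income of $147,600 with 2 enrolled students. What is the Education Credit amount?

Education Credit: base = 2 × $1,575 = $3,150. income exceeds $106,300 by $41,300, which is 17 full-or-partial $2,500 increments; reduction = 17 × $50 = $850, leaving $2,300.

$2,300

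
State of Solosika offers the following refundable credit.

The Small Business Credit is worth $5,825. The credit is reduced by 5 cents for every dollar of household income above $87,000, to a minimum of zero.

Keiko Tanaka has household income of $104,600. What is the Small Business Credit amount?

Small Business Credit: 5% of the $17,600 excess over $87,000 is $880; credit = $5,825 − $880 = $4,945.

$4,945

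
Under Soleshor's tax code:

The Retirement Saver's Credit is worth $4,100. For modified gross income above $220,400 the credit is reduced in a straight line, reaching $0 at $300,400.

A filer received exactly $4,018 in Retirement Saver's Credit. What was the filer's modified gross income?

$222,000

$4,018 is 4,018/4,100 of the full $4,100, so 82/4,100 of the $80,000 range has been used: income = $220,400 + $80,000 × 82/4,100 = $222,000.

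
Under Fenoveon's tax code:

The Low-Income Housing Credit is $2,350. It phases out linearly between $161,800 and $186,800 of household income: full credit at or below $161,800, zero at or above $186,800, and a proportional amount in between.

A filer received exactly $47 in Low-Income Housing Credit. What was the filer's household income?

$47 is 47/2,350 of the full $2,350, so 2,303/2,350 of the $25,000 range has been used: income = $161,800 + $25,000 × 2,303/2,350 = $186,300.

$186,300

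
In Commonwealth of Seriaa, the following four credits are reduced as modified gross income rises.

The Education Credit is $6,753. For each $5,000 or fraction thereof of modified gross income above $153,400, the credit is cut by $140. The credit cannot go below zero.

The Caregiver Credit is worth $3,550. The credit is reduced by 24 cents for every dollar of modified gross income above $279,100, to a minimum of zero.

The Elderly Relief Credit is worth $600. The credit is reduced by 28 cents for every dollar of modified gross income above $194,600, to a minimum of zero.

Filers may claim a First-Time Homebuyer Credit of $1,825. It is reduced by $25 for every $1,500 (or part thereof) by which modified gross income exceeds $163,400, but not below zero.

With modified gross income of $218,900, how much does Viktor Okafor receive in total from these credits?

$9,243

Education Credit: income exceeds $153,400 by $65,500, which is 14 full-or-partial $5,000 increments; reduction = 14 × $140 = $1,960, leaving $4,793.
Caregiver Credit: $218,900 is at or below the $279,100 threshold, so the full $3,550 applies.
Elderly Relief Credit: 28% of the $24,300 excess over $194,600 is $6,804 ≥ base, so the credit is $0.
First-Time Homebuyer Credit: income exceeds $163,400 by $55,500, which is 37 full-or-partial $1,500 increments; reduction = 37 × $25 = $925, leaving $900.
Total: $4,793 + $3,550 + $0 + $900 = $9,243.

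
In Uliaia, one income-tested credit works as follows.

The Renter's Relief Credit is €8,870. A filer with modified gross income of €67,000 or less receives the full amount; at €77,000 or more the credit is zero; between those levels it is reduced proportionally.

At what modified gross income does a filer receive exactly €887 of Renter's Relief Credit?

€887 is 887/8,870 of the full €8,870, so 7,983/8,870 of the €10,000 range has been used: income = €67,000 + €10,000 × 7,983/8,870 = €76,000.

€76,000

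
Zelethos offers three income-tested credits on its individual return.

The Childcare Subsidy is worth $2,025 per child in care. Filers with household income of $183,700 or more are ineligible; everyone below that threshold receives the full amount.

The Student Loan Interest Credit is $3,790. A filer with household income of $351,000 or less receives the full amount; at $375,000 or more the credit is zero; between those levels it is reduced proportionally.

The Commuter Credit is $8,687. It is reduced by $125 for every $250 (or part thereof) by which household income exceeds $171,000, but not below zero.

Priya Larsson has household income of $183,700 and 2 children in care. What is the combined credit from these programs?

Childcare Subsidy: base = 2 × $2,025 = $4,050. $183,700 meets or exceeds the $183,700 cutoff, so the credit is $0.
Student Loan Interest Credit: $183,700 is at or below the $351,000 threshold, so the full $3,790 applies.
Commuter Credit: income exceeds $171,000 by $12,700, which is 51 full-or-partial $250 increments; reduction = 51 × $125 = $6,375, leaving $2,312.
Total: $0 + $3,790 + $2,312 = $6,102.

$6,102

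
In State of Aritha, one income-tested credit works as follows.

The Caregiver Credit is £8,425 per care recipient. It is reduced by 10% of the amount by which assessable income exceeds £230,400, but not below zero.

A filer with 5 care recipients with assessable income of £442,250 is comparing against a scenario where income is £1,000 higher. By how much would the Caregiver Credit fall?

At £442,250 — base = 5 × £8,425 = £42,125. 10% of the £211,850 excess over £230,400 is £21,185; credit = £42,125 − £21,185 = £20,940.
At £443,250 — base = 5 × £8,425 = £42,125. 10% of the £212,850 excess over £230,400 is £21,285; credit = £42,125 − £21,285 = £20,840.
Lost: £20,940 − £20,840 = £100.

£100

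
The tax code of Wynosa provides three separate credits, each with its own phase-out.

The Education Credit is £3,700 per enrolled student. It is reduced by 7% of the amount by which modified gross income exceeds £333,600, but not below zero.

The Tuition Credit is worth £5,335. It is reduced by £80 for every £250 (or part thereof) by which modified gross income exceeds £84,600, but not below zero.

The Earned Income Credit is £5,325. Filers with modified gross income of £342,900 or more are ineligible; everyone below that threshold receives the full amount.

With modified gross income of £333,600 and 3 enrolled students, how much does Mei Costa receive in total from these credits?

£16,425

Education Credit: base = 3 × £3,700 = £11,100. £333,600 is at or below the £333,600 threshold, so the full £11,100 applies.
Tuition Credit: income exceeds £84,600 by £249,000 → 996 increments × £80 = £79,680 ≥ base, so the credit is £0.
Earned Income Credit: £333,600 is below the £342,900 cutoff, so the full £5,325 applies.
Total: £11,100 + £0 + £5,325 = £16,425.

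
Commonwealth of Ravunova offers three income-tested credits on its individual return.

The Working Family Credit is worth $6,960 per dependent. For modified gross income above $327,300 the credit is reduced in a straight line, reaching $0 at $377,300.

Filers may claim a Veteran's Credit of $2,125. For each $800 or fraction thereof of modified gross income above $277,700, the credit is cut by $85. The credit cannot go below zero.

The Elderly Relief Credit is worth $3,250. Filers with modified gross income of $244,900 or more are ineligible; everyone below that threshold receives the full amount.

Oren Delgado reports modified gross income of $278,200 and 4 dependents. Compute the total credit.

$29,880

Working Family Credit: base = 4 × $6,960 = $27,840. $278,200 is at or below the $327,300 threshold, so the full $27,840 applies.
Veteran's Credit: income exceeds $277,700 by $500, which is 1 full-or-partial $800 increment; reduction = 1 × $85 = $85, leaving $2,040.
Elderly Relief Credit: $278,200 meets or exceeds the $244,900 cutoff, so the credit is $0.
Total: $27,840 + $2,040 + $0 = $29,880.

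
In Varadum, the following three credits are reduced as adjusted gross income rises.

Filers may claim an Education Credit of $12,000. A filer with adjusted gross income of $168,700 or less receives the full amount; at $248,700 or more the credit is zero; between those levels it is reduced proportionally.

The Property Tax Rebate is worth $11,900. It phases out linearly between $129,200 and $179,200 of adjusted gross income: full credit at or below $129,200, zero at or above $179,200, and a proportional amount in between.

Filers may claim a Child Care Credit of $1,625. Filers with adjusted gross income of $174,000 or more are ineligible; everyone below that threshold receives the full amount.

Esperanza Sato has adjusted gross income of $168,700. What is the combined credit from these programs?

$16,124

Education Credit: $168,700 is at or below the $168,700 threshold, so the full $12,000 applies.
Property Tax Rebate: $168,700 is $39,500 into a $50,000 phase-out range, leaving 10,500/50,000 of the credit: $11,900 × 10,500/50,000 = $2,499.
Child Care Credit: $168,700 is below the $174,000 cutoff, so the full $1,625 applies.
Total: $12,000 + $2,499 + $1,625 = $16,124.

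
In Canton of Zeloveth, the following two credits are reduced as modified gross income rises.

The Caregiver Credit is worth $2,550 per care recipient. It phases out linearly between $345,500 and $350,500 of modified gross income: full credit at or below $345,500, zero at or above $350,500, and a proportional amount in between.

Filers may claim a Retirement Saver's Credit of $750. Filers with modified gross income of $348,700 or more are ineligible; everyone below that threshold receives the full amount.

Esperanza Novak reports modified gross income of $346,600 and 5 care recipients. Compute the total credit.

$10,695

Caregiver Credit: base = 5 × $2,550 = $12,750. $346,600 is $1,100 into a $5,000 phase-out range, leaving 3,900/5,000 of the credit: $12,750 × 3,900/5,000 = $9,945.
Retirement Saver's Credit: $346,600 is below the $348,700 cutoff, so the full $750 applies.
Total: $9,945 + $750 = $10,695.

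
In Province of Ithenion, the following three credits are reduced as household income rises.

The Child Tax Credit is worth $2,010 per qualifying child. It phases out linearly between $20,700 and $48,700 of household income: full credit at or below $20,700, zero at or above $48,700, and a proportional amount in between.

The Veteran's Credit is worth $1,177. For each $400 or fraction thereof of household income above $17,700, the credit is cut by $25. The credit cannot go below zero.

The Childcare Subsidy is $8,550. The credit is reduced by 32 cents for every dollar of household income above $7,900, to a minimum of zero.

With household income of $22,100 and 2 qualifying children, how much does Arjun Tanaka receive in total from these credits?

Child Tax Credit: base = 2 × $2,010 = $4,020. $22,100 is $1,400 into a $28,000 phase-out range, leaving 26,600/28,000 of the credit: $4,020 × 26,600/28,000 = $3,819.
Veteran's Credit: income exceeds $17,700 by $4,400, which is 11 full-or-partial $400 increments; reduction = 11 × $25 = $275, leaving $902.
Childcare Subsidy: 32% of the $14,200 excess over $7,900 is $4,544; credit = $8,550 − $4,544 = $4,006.
Total: $3,819 + $902 + $4,006 = $8,727.

$8,727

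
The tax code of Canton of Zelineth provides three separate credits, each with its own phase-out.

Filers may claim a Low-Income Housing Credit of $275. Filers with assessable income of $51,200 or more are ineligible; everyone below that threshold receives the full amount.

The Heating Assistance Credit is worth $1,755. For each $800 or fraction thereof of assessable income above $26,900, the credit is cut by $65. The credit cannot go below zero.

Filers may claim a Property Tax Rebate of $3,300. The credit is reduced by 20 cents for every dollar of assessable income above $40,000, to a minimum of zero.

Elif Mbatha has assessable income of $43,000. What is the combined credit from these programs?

Low-Income Housing Credit: $43,000 is below the $51,200 cutoff, so the full $275 applies.
Heating Assistance Credit: income exceeds $26,900 by $16,100, which is 21 full-or-partial $800 increments; reduction = 21 × $65 = $1,365, leaving $390.
Property Tax Rebate: 20% of the $3,000 excess over $40,000 is $600; credit = $3,300 − $600 = $2,700.
Total: $275 + $390 + $2,700 = $3,365.

$3,365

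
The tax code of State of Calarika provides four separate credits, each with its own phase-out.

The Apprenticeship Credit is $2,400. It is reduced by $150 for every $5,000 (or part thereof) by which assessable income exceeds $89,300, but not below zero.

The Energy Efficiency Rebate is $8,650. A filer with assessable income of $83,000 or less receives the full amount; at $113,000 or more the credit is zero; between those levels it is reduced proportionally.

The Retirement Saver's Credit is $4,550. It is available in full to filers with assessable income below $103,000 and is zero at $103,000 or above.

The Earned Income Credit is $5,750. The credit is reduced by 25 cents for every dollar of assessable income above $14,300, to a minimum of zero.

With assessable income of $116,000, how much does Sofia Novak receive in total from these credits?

Apprenticeship Credit: income exceeds $89,300 by $26,700, which is 6 full-or-partial $5,000 increments; reduction = 6 × $150 = $900, leaving $1,500.
Energy Efficiency Rebate: $116,000 is at or above $113,000, so the credit is $0.
Retirement Saver's Credit: $116,000 meets or exceeds the $103,000 cutoff, so the credit is $0.
Earned Income Credit: 25% of the $101,700 excess over $14,300 is $25,425 ≥ base, so the credit is $0.
Total: $1,500 + $0 + $0 + $0 = $1,500.

$1,500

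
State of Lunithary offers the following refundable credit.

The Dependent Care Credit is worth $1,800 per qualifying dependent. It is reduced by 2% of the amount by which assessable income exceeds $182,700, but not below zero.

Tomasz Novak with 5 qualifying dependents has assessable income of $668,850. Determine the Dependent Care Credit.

Dependent Care Credit: base = 5 × $1,800 = $9,000. 2% of the $486,150 excess over $182,700 is $9,723 ≥ base, so the credit is $0.

$0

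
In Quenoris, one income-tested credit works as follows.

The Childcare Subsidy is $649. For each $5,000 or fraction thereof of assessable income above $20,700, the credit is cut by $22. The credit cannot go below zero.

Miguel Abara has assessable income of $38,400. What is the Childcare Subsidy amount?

$561

Childcare Subsidy: income exceeds $20,700 by $17,700, which is 4 full-or-partial $5,000 increments; reduction = 4 × $22 = $88, leaving $561.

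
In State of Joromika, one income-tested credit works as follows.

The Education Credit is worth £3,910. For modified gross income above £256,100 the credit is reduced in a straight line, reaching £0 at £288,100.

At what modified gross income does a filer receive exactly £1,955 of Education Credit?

£272,100

£1,955 is 1,955/3,910 of the full £3,910, so 1,955/3,910 of the £32,000 range has been used: income = £256,100 + £32,000 × 1,955/3,910 = £272,100.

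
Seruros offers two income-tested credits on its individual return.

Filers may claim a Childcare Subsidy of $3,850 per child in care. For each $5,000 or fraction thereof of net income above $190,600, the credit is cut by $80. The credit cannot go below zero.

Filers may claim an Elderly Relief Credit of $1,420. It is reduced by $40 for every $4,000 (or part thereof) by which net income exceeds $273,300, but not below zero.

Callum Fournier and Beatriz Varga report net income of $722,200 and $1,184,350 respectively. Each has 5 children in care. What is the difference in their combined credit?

$7,360

Callum ($722,200): Childcare Subsidy: base = 5 × $3,850 = $19,250. income exceeds $190,600 by $531,600, which is 107 full-or-partial $5,000 increments; reduction = 107 × $80 = $8,560, leaving $10,690. Elderly Relief Credit: income exceeds $273,300 by $448,900 → 113 increments × $40 = $4,520 ≥ base, so the credit is $0. total $10,690 + $0 = $10,690
Beatriz ($1,184,350): Childcare Subsidy: base = 5 × $3,850 = $19,250. income exceeds $190,600 by $993,750, which is 199 full-or-partial $5,000 increments; reduction = 199 × $80 = $15,920, leaving $3,330. Elderly Relief Credit: income exceeds $273,300 by $911,050 → 228 increments × $40 = $9,120 ≥ base, so the credit is $0. total $3,330 + $0 = $3,330
Difference: |$10,690 − $3,330| = $7,360.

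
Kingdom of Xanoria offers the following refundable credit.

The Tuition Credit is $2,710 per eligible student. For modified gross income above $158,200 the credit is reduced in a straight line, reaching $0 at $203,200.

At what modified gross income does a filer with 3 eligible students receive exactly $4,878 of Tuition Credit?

$176,200

Full credit = 3 × $2,710 = $8,130.
$4,878 is 4,878/8,130 of the full $8,130, so 3,252/8,130 of the $45,000 range has been used: income = $158,200 + $45,000 × 3,252/8,130 = $176,200.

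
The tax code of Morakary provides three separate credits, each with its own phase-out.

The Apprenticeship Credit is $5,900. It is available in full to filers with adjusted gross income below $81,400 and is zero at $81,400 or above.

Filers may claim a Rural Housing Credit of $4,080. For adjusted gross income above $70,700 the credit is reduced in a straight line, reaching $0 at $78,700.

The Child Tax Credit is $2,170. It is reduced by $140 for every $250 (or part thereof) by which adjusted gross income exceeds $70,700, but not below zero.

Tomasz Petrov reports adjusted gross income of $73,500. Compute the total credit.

Apprenticeship Credit: $73,500 is below the $81,400 cutoff, so the full $5,900 applies.
Rural Housing Credit: $73,500 is $2,800 into a $8,000 phase-out range, leaving 5,200/8,000 of the credit: $4,080 × 5,200/8,000 = $2,652.
Child Tax Credit: income exceeds $70,700 by $2,800, which is 12 full-or-partial $250 increments; reduction = 12 × $140 = $1,680, leaving $490.
Total: $5,900 + $2,652 + $490 = $9,042.

$9,042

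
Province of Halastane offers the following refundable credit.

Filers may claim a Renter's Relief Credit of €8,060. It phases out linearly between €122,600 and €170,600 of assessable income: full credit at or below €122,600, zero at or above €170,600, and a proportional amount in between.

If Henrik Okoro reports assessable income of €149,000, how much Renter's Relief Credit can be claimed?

€3,627

Renter's Relief Credit: €149,000 is €26,400 into a €48,000 phase-out range, leaving 21,600/48,000 of the credit: €8,060 × 21,600/48,000 = €3,627.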